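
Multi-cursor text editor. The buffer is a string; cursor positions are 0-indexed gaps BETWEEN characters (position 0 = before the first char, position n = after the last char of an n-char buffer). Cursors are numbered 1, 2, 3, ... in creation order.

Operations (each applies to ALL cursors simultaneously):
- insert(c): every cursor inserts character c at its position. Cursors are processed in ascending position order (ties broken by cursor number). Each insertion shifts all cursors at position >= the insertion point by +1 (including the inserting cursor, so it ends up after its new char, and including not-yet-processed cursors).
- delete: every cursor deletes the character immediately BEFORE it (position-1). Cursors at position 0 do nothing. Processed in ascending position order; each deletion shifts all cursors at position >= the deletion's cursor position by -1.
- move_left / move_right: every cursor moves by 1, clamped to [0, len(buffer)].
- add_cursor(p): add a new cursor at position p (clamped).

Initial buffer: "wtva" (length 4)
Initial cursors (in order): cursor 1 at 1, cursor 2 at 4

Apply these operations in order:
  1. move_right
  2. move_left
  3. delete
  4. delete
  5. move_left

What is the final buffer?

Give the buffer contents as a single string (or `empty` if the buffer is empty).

After op 1 (move_right): buffer="wtva" (len 4), cursors c1@2 c2@4, authorship ....
After op 2 (move_left): buffer="wtva" (len 4), cursors c1@1 c2@3, authorship ....
After op 3 (delete): buffer="ta" (len 2), cursors c1@0 c2@1, authorship ..
After op 4 (delete): buffer="a" (len 1), cursors c1@0 c2@0, authorship .
After op 5 (move_left): buffer="a" (len 1), cursors c1@0 c2@0, authorship .

Answer: a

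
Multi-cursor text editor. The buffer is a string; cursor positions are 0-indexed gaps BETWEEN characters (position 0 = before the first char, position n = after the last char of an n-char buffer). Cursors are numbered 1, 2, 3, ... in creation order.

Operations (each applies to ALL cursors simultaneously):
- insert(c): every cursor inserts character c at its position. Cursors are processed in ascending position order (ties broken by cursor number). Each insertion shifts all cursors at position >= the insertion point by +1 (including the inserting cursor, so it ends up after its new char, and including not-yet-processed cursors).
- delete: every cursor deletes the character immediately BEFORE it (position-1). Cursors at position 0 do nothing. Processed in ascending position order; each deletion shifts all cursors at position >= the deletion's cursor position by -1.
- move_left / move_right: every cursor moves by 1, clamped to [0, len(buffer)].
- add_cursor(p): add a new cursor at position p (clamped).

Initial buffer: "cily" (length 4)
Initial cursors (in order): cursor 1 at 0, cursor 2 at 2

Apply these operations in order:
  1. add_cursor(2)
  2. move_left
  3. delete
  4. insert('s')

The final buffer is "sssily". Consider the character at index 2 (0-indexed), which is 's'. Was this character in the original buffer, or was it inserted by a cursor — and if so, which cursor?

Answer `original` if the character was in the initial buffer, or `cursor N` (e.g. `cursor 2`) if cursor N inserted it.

Answer: cursor 3

Derivation:
After op 1 (add_cursor(2)): buffer="cily" (len 4), cursors c1@0 c2@2 c3@2, authorship ....
After op 2 (move_left): buffer="cily" (len 4), cursors c1@0 c2@1 c3@1, authorship ....
After op 3 (delete): buffer="ily" (len 3), cursors c1@0 c2@0 c3@0, authorship ...
After op 4 (insert('s')): buffer="sssily" (len 6), cursors c1@3 c2@3 c3@3, authorship 123...
Authorship (.=original, N=cursor N): 1 2 3 . . .
Index 2: author = 3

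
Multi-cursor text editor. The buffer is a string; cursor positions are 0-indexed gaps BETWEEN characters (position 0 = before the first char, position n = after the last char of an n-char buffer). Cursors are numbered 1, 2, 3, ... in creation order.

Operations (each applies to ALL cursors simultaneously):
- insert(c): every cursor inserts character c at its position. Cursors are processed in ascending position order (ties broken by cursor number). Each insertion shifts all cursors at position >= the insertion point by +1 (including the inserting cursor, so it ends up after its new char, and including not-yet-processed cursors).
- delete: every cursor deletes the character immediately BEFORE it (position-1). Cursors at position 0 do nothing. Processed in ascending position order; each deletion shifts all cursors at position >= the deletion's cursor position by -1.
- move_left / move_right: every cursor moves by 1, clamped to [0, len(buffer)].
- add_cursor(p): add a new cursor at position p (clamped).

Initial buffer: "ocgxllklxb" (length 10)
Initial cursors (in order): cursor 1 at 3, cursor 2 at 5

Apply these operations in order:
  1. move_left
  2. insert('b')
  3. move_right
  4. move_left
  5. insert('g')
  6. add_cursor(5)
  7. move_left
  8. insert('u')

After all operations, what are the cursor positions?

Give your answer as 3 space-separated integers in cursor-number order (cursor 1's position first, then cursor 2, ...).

Answer: 4 10 6

Derivation:
After op 1 (move_left): buffer="ocgxllklxb" (len 10), cursors c1@2 c2@4, authorship ..........
After op 2 (insert('b')): buffer="ocbgxbllklxb" (len 12), cursors c1@3 c2@6, authorship ..1..2......
After op 3 (move_right): buffer="ocbgxbllklxb" (len 12), cursors c1@4 c2@7, authorship ..1..2......
After op 4 (move_left): buffer="ocbgxbllklxb" (len 12), cursors c1@3 c2@6, authorship ..1..2......
After op 5 (insert('g')): buffer="ocbggxbgllklxb" (len 14), cursors c1@4 c2@8, authorship ..11..22......
After op 6 (add_cursor(5)): buffer="ocbggxbgllklxb" (len 14), cursors c1@4 c3@5 c2@8, authorship ..11..22......
After op 7 (move_left): buffer="ocbggxbgllklxb" (len 14), cursors c1@3 c3@4 c2@7, authorship ..11..22......
After op 8 (insert('u')): buffer="ocbugugxbugllklxb" (len 17), cursors c1@4 c3@6 c2@10, authorship ..1113..222......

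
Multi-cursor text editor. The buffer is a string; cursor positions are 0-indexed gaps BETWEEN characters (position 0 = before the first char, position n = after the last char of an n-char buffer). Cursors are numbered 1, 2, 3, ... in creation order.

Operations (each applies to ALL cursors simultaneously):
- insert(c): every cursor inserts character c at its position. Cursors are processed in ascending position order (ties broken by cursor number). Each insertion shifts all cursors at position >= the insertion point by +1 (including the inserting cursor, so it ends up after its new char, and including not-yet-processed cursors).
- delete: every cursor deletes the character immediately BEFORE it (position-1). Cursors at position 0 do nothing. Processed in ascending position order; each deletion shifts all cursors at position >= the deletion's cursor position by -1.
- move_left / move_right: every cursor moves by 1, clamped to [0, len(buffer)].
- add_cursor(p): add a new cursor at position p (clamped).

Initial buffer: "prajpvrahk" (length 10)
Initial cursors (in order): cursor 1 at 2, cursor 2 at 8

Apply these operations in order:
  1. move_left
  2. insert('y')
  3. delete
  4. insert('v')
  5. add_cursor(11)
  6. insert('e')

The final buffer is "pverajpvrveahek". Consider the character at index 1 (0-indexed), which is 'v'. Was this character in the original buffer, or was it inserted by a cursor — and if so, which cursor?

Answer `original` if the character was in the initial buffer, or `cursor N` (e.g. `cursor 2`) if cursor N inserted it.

Answer: cursor 1

Derivation:
After op 1 (move_left): buffer="prajpvrahk" (len 10), cursors c1@1 c2@7, authorship ..........
After op 2 (insert('y')): buffer="pyrajpvryahk" (len 12), cursors c1@2 c2@9, authorship .1......2...
After op 3 (delete): buffer="prajpvrahk" (len 10), cursors c1@1 c2@7, authorship ..........
After op 4 (insert('v')): buffer="pvrajpvrvahk" (len 12), cursors c1@2 c2@9, authorship .1......2...
After op 5 (add_cursor(11)): buffer="pvrajpvrvahk" (len 12), cursors c1@2 c2@9 c3@11, authorship .1......2...
After op 6 (insert('e')): buffer="pverajpvrveahek" (len 15), cursors c1@3 c2@11 c3@14, authorship .11......22..3.
Authorship (.=original, N=cursor N): . 1 1 . . . . . . 2 2 . . 3 .
Index 1: author = 1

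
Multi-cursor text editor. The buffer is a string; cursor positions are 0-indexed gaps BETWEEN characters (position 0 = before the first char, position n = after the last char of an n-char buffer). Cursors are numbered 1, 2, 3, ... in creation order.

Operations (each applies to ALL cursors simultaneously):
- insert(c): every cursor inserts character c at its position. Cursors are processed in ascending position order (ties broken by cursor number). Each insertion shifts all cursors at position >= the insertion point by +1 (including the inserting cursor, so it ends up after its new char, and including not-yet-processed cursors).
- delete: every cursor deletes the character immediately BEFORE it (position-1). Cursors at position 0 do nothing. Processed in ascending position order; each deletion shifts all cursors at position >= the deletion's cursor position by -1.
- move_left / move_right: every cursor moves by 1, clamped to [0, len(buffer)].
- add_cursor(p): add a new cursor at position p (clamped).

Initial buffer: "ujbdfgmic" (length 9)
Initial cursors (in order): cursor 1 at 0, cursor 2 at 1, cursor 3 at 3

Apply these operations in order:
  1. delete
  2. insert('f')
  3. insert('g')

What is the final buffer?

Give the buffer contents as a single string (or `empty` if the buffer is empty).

After op 1 (delete): buffer="jdfgmic" (len 7), cursors c1@0 c2@0 c3@1, authorship .......
After op 2 (insert('f')): buffer="ffjfdfgmic" (len 10), cursors c1@2 c2@2 c3@4, authorship 12.3......
After op 3 (insert('g')): buffer="ffggjfgdfgmic" (len 13), cursors c1@4 c2@4 c3@7, authorship 1212.33......

Answer: ffggjfgdfgmic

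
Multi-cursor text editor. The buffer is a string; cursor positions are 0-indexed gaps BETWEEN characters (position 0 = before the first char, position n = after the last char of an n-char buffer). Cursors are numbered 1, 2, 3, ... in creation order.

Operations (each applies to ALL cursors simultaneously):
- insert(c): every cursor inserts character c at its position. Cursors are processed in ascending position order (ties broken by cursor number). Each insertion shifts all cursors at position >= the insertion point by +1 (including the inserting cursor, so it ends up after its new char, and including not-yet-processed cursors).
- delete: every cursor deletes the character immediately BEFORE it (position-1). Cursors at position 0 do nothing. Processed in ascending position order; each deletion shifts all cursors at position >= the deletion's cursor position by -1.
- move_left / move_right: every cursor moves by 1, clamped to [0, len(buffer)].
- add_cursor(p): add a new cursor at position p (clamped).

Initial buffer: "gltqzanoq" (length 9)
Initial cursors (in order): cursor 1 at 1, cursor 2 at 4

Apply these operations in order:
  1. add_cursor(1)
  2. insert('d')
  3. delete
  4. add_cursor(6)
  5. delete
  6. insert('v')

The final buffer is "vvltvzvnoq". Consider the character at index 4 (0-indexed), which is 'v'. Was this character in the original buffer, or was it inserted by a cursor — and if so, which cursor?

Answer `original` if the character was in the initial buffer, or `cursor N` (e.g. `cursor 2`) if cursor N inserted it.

Answer: cursor 2

Derivation:
After op 1 (add_cursor(1)): buffer="gltqzanoq" (len 9), cursors c1@1 c3@1 c2@4, authorship .........
After op 2 (insert('d')): buffer="gddltqdzanoq" (len 12), cursors c1@3 c3@3 c2@7, authorship .13...2.....
After op 3 (delete): buffer="gltqzanoq" (len 9), cursors c1@1 c3@1 c2@4, authorship .........
After op 4 (add_cursor(6)): buffer="gltqzanoq" (len 9), cursors c1@1 c3@1 c2@4 c4@6, authorship .........
After op 5 (delete): buffer="ltznoq" (len 6), cursors c1@0 c3@0 c2@2 c4@3, authorship ......
After op 6 (insert('v')): buffer="vvltvzvnoq" (len 10), cursors c1@2 c3@2 c2@5 c4@7, authorship 13..2.4...
Authorship (.=original, N=cursor N): 1 3 . . 2 . 4 . . .
Index 4: author = 2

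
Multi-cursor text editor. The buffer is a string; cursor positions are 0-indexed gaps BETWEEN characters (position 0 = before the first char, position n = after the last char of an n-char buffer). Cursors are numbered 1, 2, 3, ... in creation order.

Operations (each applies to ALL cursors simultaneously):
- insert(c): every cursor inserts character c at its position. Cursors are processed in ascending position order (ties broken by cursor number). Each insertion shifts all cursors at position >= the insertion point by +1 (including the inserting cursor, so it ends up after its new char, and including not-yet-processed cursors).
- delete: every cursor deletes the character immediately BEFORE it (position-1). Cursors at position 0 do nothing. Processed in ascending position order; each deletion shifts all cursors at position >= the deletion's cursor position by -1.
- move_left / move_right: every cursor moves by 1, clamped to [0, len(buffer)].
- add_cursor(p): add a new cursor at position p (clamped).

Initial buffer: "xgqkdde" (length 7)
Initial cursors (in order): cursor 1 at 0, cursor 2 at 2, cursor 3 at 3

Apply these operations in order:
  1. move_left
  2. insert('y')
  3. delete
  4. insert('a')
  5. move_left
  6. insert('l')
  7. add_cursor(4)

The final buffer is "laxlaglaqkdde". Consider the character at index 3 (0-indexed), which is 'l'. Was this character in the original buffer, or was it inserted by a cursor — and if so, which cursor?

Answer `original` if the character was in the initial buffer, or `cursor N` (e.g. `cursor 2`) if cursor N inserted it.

After op 1 (move_left): buffer="xgqkdde" (len 7), cursors c1@0 c2@1 c3@2, authorship .......
After op 2 (insert('y')): buffer="yxygyqkdde" (len 10), cursors c1@1 c2@3 c3@5, authorship 1.2.3.....
After op 3 (delete): buffer="xgqkdde" (len 7), cursors c1@0 c2@1 c3@2, authorship .......
After op 4 (insert('a')): buffer="axagaqkdde" (len 10), cursors c1@1 c2@3 c3@5, authorship 1.2.3.....
After op 5 (move_left): buffer="axagaqkdde" (len 10), cursors c1@0 c2@2 c3@4, authorship 1.2.3.....
After op 6 (insert('l')): buffer="laxlaglaqkdde" (len 13), cursors c1@1 c2@4 c3@7, authorship 11.22.33.....
After op 7 (add_cursor(4)): buffer="laxlaglaqkdde" (len 13), cursors c1@1 c2@4 c4@4 c3@7, authorship 11.22.33.....
Authorship (.=original, N=cursor N): 1 1 . 2 2 . 3 3 . . . . .
Index 3: author = 2

Answer: cursor 2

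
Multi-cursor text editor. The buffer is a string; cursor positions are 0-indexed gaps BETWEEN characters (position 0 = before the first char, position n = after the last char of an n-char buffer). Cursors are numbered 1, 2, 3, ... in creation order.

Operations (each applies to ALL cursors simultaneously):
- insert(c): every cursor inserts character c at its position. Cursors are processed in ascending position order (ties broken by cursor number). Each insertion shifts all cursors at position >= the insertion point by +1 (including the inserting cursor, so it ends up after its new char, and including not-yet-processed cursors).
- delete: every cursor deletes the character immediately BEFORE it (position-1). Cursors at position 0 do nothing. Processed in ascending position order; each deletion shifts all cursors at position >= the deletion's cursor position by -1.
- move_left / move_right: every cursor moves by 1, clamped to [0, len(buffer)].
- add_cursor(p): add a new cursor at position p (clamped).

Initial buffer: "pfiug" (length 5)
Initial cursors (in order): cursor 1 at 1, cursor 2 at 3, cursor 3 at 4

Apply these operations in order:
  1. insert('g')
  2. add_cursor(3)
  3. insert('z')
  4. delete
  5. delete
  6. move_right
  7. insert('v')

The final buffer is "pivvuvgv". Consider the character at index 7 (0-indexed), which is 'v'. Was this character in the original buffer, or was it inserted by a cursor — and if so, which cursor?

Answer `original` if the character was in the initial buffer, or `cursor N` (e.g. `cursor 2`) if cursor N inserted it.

After op 1 (insert('g')): buffer="pgfigugg" (len 8), cursors c1@2 c2@5 c3@7, authorship .1..2.3.
After op 2 (add_cursor(3)): buffer="pgfigugg" (len 8), cursors c1@2 c4@3 c2@5 c3@7, authorship .1..2.3.
After op 3 (insert('z')): buffer="pgzfzigzugzg" (len 12), cursors c1@3 c4@5 c2@8 c3@11, authorship .11.4.22.33.
After op 4 (delete): buffer="pgfigugg" (len 8), cursors c1@2 c4@3 c2@5 c3@7, authorship .1..2.3.
After op 5 (delete): buffer="piug" (len 4), cursors c1@1 c4@1 c2@2 c3@3, authorship ....
After op 6 (move_right): buffer="piug" (len 4), cursors c1@2 c4@2 c2@3 c3@4, authorship ....
After op 7 (insert('v')): buffer="pivvuvgv" (len 8), cursors c1@4 c4@4 c2@6 c3@8, authorship ..14.2.3
Authorship (.=original, N=cursor N): . . 1 4 . 2 . 3
Index 7: author = 3

Answer: cursor 3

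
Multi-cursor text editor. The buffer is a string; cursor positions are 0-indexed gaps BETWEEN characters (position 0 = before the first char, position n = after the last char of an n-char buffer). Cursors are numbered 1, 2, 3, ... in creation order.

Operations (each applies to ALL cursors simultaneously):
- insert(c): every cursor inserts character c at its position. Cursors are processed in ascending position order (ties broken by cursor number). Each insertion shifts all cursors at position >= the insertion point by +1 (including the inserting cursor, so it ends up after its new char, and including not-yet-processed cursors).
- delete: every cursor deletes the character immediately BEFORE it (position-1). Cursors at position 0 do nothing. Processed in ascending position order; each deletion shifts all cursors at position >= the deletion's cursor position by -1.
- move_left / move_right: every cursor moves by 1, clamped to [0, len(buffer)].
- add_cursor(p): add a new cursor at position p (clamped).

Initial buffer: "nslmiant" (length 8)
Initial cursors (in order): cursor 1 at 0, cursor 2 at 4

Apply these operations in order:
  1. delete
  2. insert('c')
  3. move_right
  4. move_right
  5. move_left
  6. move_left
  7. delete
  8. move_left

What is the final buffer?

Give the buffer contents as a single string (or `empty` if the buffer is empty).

Answer: nsliant

Derivation:
After op 1 (delete): buffer="nsliant" (len 7), cursors c1@0 c2@3, authorship .......
After op 2 (insert('c')): buffer="cnslciant" (len 9), cursors c1@1 c2@5, authorship 1...2....
After op 3 (move_right): buffer="cnslciant" (len 9), cursors c1@2 c2@6, authorship 1...2....
After op 4 (move_right): buffer="cnslciant" (len 9), cursors c1@3 c2@7, authorship 1...2....
After op 5 (move_left): buffer="cnslciant" (len 9), cursors c1@2 c2@6, authorship 1...2....
After op 6 (move_left): buffer="cnslciant" (len 9), cursors c1@1 c2@5, authorship 1...2....
After op 7 (delete): buffer="nsliant" (len 7), cursors c1@0 c2@3, authorship .......
After op 8 (move_left): buffer="nsliant" (len 7), cursors c1@0 c2@2, authorship .......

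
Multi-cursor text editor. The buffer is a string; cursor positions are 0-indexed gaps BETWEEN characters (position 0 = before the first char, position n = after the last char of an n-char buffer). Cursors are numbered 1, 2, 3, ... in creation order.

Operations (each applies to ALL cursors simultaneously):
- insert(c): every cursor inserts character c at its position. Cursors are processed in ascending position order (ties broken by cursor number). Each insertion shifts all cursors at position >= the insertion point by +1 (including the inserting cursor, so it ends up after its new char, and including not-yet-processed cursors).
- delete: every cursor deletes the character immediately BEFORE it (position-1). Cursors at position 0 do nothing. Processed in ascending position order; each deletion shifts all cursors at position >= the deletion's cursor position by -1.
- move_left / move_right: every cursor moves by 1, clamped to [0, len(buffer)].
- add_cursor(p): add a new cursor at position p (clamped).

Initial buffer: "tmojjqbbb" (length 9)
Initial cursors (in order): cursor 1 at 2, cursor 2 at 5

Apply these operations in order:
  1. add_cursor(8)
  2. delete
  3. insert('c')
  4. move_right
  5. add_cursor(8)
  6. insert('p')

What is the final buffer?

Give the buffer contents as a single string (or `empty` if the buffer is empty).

After op 1 (add_cursor(8)): buffer="tmojjqbbb" (len 9), cursors c1@2 c2@5 c3@8, authorship .........
After op 2 (delete): buffer="tojqbb" (len 6), cursors c1@1 c2@3 c3@5, authorship ......
After op 3 (insert('c')): buffer="tcojcqbcb" (len 9), cursors c1@2 c2@5 c3@8, authorship .1..2..3.
After op 4 (move_right): buffer="tcojcqbcb" (len 9), cursors c1@3 c2@6 c3@9, authorship .1..2..3.
After op 5 (add_cursor(8)): buffer="tcojcqbcb" (len 9), cursors c1@3 c2@6 c4@8 c3@9, authorship .1..2..3.
After op 6 (insert('p')): buffer="tcopjcqpbcpbp" (len 13), cursors c1@4 c2@8 c4@11 c3@13, authorship .1.1.2.2.34.3

Answer: tcopjcqpbcpbp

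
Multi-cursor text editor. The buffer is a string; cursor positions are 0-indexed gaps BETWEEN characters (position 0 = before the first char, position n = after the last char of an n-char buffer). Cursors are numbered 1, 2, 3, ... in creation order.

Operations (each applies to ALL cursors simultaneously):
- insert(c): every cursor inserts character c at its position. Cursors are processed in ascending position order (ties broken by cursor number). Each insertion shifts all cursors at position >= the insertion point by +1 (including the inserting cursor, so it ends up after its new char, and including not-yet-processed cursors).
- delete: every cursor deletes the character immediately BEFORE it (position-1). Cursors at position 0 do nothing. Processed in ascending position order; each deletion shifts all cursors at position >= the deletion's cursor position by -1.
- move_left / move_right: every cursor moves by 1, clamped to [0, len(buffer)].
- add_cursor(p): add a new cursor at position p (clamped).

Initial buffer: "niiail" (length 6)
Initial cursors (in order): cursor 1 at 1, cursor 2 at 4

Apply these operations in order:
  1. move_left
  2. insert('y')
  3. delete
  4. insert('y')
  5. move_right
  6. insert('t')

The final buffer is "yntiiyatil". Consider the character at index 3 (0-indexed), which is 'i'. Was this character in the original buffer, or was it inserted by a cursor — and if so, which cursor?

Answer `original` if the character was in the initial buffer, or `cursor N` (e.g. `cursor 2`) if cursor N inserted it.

After op 1 (move_left): buffer="niiail" (len 6), cursors c1@0 c2@3, authorship ......
After op 2 (insert('y')): buffer="yniiyail" (len 8), cursors c1@1 c2@5, authorship 1...2...
After op 3 (delete): buffer="niiail" (len 6), cursors c1@0 c2@3, authorship ......
After op 4 (insert('y')): buffer="yniiyail" (len 8), cursors c1@1 c2@5, authorship 1...2...
After op 5 (move_right): buffer="yniiyail" (len 8), cursors c1@2 c2@6, authorship 1...2...
After op 6 (insert('t')): buffer="yntiiyatil" (len 10), cursors c1@3 c2@8, authorship 1.1..2.2..
Authorship (.=original, N=cursor N): 1 . 1 . . 2 . 2 . .
Index 3: author = original

Answer: original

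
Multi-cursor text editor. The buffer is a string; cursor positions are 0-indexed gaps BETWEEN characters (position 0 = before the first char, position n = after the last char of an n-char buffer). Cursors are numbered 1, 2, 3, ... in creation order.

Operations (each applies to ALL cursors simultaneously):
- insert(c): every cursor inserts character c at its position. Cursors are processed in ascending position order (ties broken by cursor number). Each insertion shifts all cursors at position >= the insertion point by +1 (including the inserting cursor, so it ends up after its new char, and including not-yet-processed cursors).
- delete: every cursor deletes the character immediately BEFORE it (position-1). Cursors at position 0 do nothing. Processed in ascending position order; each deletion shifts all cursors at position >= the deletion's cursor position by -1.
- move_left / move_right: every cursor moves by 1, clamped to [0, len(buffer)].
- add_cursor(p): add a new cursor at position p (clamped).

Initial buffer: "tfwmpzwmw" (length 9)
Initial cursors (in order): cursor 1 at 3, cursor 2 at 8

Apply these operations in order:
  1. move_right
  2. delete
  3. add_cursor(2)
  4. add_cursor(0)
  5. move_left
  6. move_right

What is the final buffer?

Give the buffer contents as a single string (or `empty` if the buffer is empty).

After op 1 (move_right): buffer="tfwmpzwmw" (len 9), cursors c1@4 c2@9, authorship .........
After op 2 (delete): buffer="tfwpzwm" (len 7), cursors c1@3 c2@7, authorship .......
After op 3 (add_cursor(2)): buffer="tfwpzwm" (len 7), cursors c3@2 c1@3 c2@7, authorship .......
After op 4 (add_cursor(0)): buffer="tfwpzwm" (len 7), cursors c4@0 c3@2 c1@3 c2@7, authorship .......
After op 5 (move_left): buffer="tfwpzwm" (len 7), cursors c4@0 c3@1 c1@2 c2@6, authorship .......
After op 6 (move_right): buffer="tfwpzwm" (len 7), cursors c4@1 c3@2 c1@3 c2@7, authorship .......

Answer: tfwpzwm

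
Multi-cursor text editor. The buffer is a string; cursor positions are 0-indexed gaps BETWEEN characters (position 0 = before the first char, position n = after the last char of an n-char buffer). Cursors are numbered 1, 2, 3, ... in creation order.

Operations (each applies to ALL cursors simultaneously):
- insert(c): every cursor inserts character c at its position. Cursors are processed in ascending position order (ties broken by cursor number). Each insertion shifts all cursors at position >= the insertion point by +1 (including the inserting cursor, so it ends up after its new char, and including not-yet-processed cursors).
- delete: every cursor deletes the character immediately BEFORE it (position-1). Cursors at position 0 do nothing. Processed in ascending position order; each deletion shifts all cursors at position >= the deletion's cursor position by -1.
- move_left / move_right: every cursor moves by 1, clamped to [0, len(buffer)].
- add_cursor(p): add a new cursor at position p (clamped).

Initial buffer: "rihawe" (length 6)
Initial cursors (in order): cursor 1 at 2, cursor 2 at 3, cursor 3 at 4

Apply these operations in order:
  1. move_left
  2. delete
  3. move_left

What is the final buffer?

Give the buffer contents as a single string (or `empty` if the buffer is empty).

After op 1 (move_left): buffer="rihawe" (len 6), cursors c1@1 c2@2 c3@3, authorship ......
After op 2 (delete): buffer="awe" (len 3), cursors c1@0 c2@0 c3@0, authorship ...
After op 3 (move_left): buffer="awe" (len 3), cursors c1@0 c2@0 c3@0, authorship ...

Answer: awe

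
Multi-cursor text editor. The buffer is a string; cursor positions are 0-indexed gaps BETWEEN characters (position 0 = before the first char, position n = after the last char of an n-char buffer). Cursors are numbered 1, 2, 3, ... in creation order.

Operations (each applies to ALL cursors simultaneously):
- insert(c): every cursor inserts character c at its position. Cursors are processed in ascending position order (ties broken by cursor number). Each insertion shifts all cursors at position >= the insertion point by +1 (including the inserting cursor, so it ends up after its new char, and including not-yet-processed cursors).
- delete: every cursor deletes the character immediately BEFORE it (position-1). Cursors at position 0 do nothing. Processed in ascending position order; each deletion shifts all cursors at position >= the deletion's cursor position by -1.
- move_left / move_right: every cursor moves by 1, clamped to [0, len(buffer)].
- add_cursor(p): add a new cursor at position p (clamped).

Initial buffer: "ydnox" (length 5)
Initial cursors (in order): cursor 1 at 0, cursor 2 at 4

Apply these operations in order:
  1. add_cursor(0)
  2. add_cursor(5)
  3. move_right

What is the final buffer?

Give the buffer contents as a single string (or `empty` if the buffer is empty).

After op 1 (add_cursor(0)): buffer="ydnox" (len 5), cursors c1@0 c3@0 c2@4, authorship .....
After op 2 (add_cursor(5)): buffer="ydnox" (len 5), cursors c1@0 c3@0 c2@4 c4@5, authorship .....
After op 3 (move_right): buffer="ydnox" (len 5), cursors c1@1 c3@1 c2@5 c4@5, authorship .....

Answer: ydnox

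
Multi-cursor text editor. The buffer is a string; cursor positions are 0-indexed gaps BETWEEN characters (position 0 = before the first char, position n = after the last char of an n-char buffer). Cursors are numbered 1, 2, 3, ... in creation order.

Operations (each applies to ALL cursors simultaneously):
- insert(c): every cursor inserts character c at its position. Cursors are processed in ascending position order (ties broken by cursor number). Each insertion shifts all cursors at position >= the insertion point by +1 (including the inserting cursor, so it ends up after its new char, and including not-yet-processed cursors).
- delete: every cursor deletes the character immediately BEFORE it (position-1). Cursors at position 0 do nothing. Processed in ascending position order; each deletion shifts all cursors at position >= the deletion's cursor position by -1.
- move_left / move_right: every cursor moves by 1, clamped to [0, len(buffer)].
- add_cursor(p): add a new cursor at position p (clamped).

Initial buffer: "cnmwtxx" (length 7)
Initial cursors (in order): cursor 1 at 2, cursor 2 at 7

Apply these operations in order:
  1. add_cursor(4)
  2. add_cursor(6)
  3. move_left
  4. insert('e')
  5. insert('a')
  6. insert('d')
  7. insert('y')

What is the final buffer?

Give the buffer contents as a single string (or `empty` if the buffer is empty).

After op 1 (add_cursor(4)): buffer="cnmwtxx" (len 7), cursors c1@2 c3@4 c2@7, authorship .......
After op 2 (add_cursor(6)): buffer="cnmwtxx" (len 7), cursors c1@2 c3@4 c4@6 c2@7, authorship .......
After op 3 (move_left): buffer="cnmwtxx" (len 7), cursors c1@1 c3@3 c4@5 c2@6, authorship .......
After op 4 (insert('e')): buffer="cenmewtexex" (len 11), cursors c1@2 c3@5 c4@8 c2@10, authorship .1..3..4.2.
After op 5 (insert('a')): buffer="ceanmeawteaxeax" (len 15), cursors c1@3 c3@7 c4@11 c2@14, authorship .11..33..44.22.
After op 6 (insert('d')): buffer="ceadnmeadwteadxeadx" (len 19), cursors c1@4 c3@9 c4@14 c2@18, authorship .111..333..444.222.
After op 7 (insert('y')): buffer="ceadynmeadywteadyxeadyx" (len 23), cursors c1@5 c3@11 c4@17 c2@22, authorship .1111..3333..4444.2222.

Answer: ceadynmeadywteadyxeadyx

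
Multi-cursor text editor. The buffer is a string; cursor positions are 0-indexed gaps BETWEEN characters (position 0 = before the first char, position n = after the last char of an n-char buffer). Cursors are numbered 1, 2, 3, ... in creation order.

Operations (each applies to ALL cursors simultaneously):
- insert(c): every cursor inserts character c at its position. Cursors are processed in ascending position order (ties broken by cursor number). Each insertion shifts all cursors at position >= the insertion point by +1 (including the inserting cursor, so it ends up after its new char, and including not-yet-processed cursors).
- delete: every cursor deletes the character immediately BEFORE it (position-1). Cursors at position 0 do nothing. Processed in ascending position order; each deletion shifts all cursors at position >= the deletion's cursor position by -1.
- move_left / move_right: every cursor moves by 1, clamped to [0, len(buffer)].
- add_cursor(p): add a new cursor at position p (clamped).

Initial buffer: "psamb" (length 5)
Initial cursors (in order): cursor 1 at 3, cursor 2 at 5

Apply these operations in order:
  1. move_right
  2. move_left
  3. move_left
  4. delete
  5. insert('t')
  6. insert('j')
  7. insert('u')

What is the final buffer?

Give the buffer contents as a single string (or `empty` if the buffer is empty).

Answer: pttjjuumb

Derivation:
After op 1 (move_right): buffer="psamb" (len 5), cursors c1@4 c2@5, authorship .....
After op 2 (move_left): buffer="psamb" (len 5), cursors c1@3 c2@4, authorship .....
After op 3 (move_left): buffer="psamb" (len 5), cursors c1@2 c2@3, authorship .....
After op 4 (delete): buffer="pmb" (len 3), cursors c1@1 c2@1, authorship ...
After op 5 (insert('t')): buffer="pttmb" (len 5), cursors c1@3 c2@3, authorship .12..
After op 6 (insert('j')): buffer="pttjjmb" (len 7), cursors c1@5 c2@5, authorship .1212..
After op 7 (insert('u')): buffer="pttjjuumb" (len 9), cursors c1@7 c2@7, authorship .121212..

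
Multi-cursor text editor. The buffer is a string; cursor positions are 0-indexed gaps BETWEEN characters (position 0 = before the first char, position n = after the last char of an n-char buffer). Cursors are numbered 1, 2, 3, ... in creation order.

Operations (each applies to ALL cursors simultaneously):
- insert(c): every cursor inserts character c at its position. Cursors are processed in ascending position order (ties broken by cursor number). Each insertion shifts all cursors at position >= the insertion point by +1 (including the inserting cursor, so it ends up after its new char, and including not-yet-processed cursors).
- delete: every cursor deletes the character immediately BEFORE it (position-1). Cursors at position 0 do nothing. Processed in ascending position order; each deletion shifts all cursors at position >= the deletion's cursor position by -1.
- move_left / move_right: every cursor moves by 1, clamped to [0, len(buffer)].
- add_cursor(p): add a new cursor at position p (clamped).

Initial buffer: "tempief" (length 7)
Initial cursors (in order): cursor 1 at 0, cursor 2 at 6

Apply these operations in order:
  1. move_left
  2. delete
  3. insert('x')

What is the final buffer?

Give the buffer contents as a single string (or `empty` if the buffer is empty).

After op 1 (move_left): buffer="tempief" (len 7), cursors c1@0 c2@5, authorship .......
After op 2 (delete): buffer="tempef" (len 6), cursors c1@0 c2@4, authorship ......
After op 3 (insert('x')): buffer="xtempxef" (len 8), cursors c1@1 c2@6, authorship 1....2..

Answer: xtempxef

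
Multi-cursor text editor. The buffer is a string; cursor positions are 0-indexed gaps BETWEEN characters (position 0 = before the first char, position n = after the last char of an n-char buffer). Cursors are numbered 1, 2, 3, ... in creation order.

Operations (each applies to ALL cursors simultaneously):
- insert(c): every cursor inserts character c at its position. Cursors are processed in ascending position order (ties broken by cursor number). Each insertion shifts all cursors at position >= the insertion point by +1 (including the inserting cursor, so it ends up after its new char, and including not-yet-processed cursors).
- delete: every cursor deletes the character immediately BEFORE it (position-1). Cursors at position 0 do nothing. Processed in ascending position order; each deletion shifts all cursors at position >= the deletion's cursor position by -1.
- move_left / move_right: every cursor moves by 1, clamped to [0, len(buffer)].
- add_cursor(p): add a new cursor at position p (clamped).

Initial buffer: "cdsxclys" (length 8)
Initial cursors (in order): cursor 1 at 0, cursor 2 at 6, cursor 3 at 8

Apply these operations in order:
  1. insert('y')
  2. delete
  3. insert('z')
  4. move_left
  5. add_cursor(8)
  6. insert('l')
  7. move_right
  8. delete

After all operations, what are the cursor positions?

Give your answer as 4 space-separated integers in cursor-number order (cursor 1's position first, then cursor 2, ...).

Answer: 1 8 11 9

Derivation:
After op 1 (insert('y')): buffer="ycdsxclyysy" (len 11), cursors c1@1 c2@8 c3@11, authorship 1......2..3
After op 2 (delete): buffer="cdsxclys" (len 8), cursors c1@0 c2@6 c3@8, authorship ........
After op 3 (insert('z')): buffer="zcdsxclzysz" (len 11), cursors c1@1 c2@8 c3@11, authorship 1......2..3
After op 4 (move_left): buffer="zcdsxclzysz" (len 11), cursors c1@0 c2@7 c3@10, authorship 1......2..3
After op 5 (add_cursor(8)): buffer="zcdsxclzysz" (len 11), cursors c1@0 c2@7 c4@8 c3@10, authorship 1......2..3
After op 6 (insert('l')): buffer="lzcdsxcllzlyslz" (len 15), cursors c1@1 c2@9 c4@11 c3@14, authorship 11......224..33
After op 7 (move_right): buffer="lzcdsxcllzlyslz" (len 15), cursors c1@2 c2@10 c4@12 c3@15, authorship 11......224..33
After op 8 (delete): buffer="lcdsxclllsl" (len 11), cursors c1@1 c2@8 c4@9 c3@11, authorship 1......24.3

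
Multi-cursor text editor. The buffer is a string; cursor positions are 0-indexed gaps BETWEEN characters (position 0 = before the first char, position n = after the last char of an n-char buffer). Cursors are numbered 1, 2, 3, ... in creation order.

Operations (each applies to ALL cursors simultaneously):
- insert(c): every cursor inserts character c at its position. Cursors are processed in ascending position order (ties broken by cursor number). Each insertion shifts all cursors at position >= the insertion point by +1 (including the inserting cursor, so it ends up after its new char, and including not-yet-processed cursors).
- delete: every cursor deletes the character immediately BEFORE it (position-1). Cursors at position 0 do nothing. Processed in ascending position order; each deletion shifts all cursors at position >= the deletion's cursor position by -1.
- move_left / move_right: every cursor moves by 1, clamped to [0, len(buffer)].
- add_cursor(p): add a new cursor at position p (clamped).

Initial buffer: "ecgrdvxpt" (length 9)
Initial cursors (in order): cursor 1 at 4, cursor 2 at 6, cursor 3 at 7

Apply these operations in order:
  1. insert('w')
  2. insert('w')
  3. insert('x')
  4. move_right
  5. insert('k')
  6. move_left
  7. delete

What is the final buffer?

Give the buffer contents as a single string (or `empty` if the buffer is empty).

Answer: ecgrwwxkvwwxkwwxkt

Derivation:
After op 1 (insert('w')): buffer="ecgrwdvwxwpt" (len 12), cursors c1@5 c2@8 c3@10, authorship ....1..2.3..
After op 2 (insert('w')): buffer="ecgrwwdvwwxwwpt" (len 15), cursors c1@6 c2@10 c3@13, authorship ....11..22.33..
After op 3 (insert('x')): buffer="ecgrwwxdvwwxxwwxpt" (len 18), cursors c1@7 c2@12 c3@16, authorship ....111..222.333..
After op 4 (move_right): buffer="ecgrwwxdvwwxxwwxpt" (len 18), cursors c1@8 c2@13 c3@17, authorship ....111..222.333..
After op 5 (insert('k')): buffer="ecgrwwxdkvwwxxkwwxpkt" (len 21), cursors c1@9 c2@15 c3@20, authorship ....111.1.222.2333.3.
After op 6 (move_left): buffer="ecgrwwxdkvwwxxkwwxpkt" (len 21), cursors c1@8 c2@14 c3@19, authorship ....111.1.222.2333.3.
After op 7 (delete): buffer="ecgrwwxkvwwxkwwxkt" (len 18), cursors c1@7 c2@12 c3@16, authorship ....1111.22223333.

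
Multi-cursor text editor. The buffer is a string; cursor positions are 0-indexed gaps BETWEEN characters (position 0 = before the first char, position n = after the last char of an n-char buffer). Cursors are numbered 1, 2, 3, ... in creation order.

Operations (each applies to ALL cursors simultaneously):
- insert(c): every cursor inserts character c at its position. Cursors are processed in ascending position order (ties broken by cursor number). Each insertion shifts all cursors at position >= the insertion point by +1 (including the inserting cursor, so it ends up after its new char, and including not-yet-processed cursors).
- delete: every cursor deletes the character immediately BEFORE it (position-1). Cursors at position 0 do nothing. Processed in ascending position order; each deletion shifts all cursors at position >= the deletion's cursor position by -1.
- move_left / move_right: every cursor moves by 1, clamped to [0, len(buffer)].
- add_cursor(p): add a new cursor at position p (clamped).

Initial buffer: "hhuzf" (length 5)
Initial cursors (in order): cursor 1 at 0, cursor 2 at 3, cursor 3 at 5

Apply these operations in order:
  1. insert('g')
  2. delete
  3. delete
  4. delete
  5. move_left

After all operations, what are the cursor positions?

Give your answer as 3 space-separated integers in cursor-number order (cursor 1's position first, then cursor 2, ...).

After op 1 (insert('g')): buffer="ghhugzfg" (len 8), cursors c1@1 c2@5 c3@8, authorship 1...2..3
After op 2 (delete): buffer="hhuzf" (len 5), cursors c1@0 c2@3 c3@5, authorship .....
After op 3 (delete): buffer="hhz" (len 3), cursors c1@0 c2@2 c3@3, authorship ...
After op 4 (delete): buffer="h" (len 1), cursors c1@0 c2@1 c3@1, authorship .
After op 5 (move_left): buffer="h" (len 1), cursors c1@0 c2@0 c3@0, authorship .

Answer: 0 0 0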